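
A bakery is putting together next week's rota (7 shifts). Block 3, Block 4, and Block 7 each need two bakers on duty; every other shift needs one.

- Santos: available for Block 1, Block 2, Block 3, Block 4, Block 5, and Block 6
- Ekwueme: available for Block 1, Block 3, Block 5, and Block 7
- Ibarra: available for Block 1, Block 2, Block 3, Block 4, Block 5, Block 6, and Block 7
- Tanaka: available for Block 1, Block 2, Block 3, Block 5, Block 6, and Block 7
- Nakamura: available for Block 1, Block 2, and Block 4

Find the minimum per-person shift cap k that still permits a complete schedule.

With 5 bakers and 10 worker-slots to fill, someone must work at least ⌈10/5⌉ = 2 shifts, so k ≥ 2.
k = 2 works: Block 1→Nakamura, Block 2→Nakamura, Block 3→Ekwueme+Tanaka, Block 4→Santos+Ibarra, Block 5→Tanaka, Block 6→Santos, Block 7→Ekwueme+Ibarra.
Loads: Santos 2, Ekwueme 2, Ibarra 2, Tanaka 2, Nakamura 2 — all ≤ 2.

2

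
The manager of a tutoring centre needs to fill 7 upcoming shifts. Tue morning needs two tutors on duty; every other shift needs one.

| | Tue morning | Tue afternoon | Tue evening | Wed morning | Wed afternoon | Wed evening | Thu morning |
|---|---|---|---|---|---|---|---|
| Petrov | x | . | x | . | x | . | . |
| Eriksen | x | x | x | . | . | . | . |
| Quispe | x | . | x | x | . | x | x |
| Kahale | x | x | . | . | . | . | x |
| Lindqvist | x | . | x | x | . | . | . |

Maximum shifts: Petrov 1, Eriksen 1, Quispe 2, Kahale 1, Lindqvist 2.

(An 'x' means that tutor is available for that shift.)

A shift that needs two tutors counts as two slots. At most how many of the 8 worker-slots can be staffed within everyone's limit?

7

Total capacity across all tutors is 1+1+2+1+2 = 7, and 8 slots are needed, so at most 7 can be filled.
An assignment achieving 7: Tue morning→Lindqvist, Tue afternoon→Eriksen, Tue evening→Lindqvist, Wed morning→Quispe, Wed afternoon→Petrov, Wed evening→Quispe, Thu morning→Kahale.
Loads: Petrov 1/1, Eriksen 1/1, Quispe 2/2, Kahale 1/1, Lindqvist 2/2.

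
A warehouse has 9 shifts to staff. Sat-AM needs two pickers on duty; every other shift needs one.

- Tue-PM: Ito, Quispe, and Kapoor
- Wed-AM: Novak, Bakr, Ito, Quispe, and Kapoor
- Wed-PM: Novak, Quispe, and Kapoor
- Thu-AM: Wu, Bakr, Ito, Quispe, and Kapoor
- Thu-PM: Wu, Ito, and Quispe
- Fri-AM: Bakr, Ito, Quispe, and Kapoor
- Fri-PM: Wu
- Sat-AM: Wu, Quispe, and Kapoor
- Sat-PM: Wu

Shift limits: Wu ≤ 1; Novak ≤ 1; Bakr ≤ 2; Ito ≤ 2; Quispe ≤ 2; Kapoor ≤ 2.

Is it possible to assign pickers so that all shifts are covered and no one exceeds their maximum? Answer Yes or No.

Total capacity is 10 and 10 slots are needed, so capacity alone doesn't rule it out.
Shifts {Fri-PM, Sat-PM} need 2 worker-slots in total, but the pickers available for any of those shifts (Wu) can supply at most 1 among them. So no valid schedule exists.

No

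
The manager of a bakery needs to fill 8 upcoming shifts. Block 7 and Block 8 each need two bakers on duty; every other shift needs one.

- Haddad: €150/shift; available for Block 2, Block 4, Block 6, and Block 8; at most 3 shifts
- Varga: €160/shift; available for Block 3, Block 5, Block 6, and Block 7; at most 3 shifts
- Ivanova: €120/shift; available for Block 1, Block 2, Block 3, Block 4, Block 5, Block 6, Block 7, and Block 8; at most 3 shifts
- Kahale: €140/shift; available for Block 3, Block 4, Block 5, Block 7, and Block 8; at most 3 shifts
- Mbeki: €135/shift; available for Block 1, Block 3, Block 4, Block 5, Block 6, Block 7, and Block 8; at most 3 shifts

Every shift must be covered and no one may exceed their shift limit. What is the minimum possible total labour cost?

Picking the cheapest available baker for each shift independently would cost €1230, but that ignores the shift limits.
An optimal schedule: Block 1→Ivanova, Block 2→Ivanova, Block 3→Ivanova, Block 4→Mbeki, Block 5→Kahale, Block 6→Mbeki, Block 7→Mbeki+Kahale, Block 8→Kahale+Haddad.
Total: 120 + 120 + 120 + 135 + 140 + 135 + 135 + 140 + 140 + 150 = €1335.

€1335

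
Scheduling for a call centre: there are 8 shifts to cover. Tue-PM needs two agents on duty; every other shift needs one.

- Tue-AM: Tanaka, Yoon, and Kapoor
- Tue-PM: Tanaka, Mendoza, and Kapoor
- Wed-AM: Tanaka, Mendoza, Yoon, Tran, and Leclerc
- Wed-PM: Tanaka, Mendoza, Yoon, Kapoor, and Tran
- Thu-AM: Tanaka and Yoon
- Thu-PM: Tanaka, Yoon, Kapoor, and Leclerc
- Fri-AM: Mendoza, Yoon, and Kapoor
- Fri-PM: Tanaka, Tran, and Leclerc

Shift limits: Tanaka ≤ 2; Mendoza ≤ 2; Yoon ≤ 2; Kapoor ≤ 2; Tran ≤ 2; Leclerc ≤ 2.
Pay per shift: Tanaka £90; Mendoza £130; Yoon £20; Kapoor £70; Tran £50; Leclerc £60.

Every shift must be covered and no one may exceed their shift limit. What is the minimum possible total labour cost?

Picking the cheapest available agent for each shift independently would cost £330, but that ignores the shift limits.
An optimal schedule: Tue-AM→Yoon, Tue-PM→Kapoor+Tanaka, Wed-AM→Leclerc, Wed-PM→Tran, Thu-AM→Yoon, Thu-PM→Leclerc, Fri-AM→Kapoor, Fri-PM→Tran.
Total: 20 + 70 + 90 + 60 + 50 + 20 + 60 + 70 + 50 = £490.

£490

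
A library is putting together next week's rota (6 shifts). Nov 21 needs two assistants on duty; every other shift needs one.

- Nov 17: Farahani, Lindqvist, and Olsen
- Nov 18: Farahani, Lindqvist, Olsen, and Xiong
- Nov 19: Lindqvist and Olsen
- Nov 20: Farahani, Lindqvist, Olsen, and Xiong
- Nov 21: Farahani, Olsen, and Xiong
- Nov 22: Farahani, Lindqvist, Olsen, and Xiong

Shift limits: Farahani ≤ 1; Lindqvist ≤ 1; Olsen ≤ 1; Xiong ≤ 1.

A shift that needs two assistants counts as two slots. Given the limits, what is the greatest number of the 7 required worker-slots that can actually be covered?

4

Total capacity across all assistants is 1+1+1+1 = 4, and 7 slots are needed, so at most 4 can be filled.
An assignment achieving 4: Nov 17→Farahani, Nov 19→Lindqvist, Nov 21→Olsen+Xiong.
Loads: Farahani 1/1, Lindqvist 1/1, Olsen 1/1, Xiong 1/1.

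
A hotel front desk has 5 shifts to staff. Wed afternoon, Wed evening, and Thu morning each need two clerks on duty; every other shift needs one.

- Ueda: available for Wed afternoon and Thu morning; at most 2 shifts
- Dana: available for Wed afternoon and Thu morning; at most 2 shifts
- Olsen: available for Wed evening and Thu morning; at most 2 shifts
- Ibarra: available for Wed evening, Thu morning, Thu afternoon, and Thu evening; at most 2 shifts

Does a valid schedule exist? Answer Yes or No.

Total capacity is 8 and 8 slots are needed, so capacity alone doesn't rule it out.
Shifts {Wed evening, Thu afternoon, Thu evening} need 4 worker-slots in total, but the clerks available for any of those shifts (Olsen and Ibarra) can supply at most 3 among them. So no valid schedule exists.

No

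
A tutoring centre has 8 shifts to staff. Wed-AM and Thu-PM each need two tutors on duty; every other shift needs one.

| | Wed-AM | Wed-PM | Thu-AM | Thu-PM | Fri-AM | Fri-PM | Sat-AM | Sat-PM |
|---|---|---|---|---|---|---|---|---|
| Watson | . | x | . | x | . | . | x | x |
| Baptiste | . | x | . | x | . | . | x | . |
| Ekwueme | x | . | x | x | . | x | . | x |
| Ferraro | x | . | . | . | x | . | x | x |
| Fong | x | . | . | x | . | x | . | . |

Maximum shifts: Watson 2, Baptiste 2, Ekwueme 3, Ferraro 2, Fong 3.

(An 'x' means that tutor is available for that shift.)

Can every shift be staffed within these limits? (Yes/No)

Thu-AM can only be covered by Ekwueme, so that assignment is forced.
Fri-AM can only be covered by Ferraro, so that assignment is forced.
One valid schedule: Wed-AM→Ekwueme+Ferraro, Wed-PM→Watson, Thu-AM→Ekwueme, Thu-PM→Baptiste+Fong, Fri-AM→Ferraro, Fri-PM→Ekwueme, Sat-AM→Baptiste, Sat-PM→Watson.
Loads: Watson 2/2, Baptiste 2/2, Ekwueme 3/3, Ferraro 2/2, Fong 1/3 — all within limits.

Yes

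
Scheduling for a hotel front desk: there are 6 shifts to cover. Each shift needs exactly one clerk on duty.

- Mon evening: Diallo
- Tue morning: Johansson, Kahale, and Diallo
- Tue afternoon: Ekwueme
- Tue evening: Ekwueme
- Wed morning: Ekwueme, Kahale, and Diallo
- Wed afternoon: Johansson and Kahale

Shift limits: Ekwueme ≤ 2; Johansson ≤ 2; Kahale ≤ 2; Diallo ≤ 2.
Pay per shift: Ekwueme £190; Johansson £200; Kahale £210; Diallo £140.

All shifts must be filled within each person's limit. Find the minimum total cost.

£1060

Mon evening can only be covered by Diallo, so that assignment is forced.
Tue afternoon can only be covered by Ekwueme, so that assignment is forced.
Tue evening can only be covered by Ekwueme, so that assignment is forced.
Picking the cheapest available clerk for each shift independently would cost £1000, but that ignores the shift limits.
An optimal schedule: Mon evening→Diallo, Tue morning→Johansson, Tue afternoon→Ekwueme, Tue evening→Ekwueme, Wed morning→Diallo, Wed afternoon→Johansson.
Total: 140 + 200 + 190 + 190 + 140 + 200 = £1060.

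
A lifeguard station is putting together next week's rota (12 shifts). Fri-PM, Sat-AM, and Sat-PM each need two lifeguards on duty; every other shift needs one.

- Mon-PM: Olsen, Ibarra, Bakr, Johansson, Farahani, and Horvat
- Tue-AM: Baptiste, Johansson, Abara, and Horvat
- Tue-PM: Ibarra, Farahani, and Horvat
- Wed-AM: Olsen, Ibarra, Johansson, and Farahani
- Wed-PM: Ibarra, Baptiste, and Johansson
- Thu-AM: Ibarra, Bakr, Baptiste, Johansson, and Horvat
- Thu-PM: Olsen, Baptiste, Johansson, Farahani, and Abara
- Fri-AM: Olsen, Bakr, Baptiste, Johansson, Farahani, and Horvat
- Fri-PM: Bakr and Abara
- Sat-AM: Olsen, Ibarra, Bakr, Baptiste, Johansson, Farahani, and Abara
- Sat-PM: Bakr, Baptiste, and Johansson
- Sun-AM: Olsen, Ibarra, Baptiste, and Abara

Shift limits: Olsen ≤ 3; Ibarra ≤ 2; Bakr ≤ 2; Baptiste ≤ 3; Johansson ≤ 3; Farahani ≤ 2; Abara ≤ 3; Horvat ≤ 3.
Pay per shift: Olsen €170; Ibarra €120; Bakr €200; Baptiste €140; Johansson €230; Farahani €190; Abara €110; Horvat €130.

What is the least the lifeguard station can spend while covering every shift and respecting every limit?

Fri-PM can only be covered by Bakr and Abara, so that assignment is forced.
Picking the cheapest available lifeguard for each shift independently would cost €1940, but that ignores the shift limits.
An optimal schedule: Mon-PM→Horvat, Tue-AM→Abara, Tue-PM→Ibarra, Wed-AM→Olsen, Wed-PM→Ibarra, Thu-AM→Horvat, Thu-PM→Baptiste, Fri-AM→Horvat, Fri-PM→Abara+Bakr, Sat-AM→Baptiste+Olsen, Sat-PM→Baptiste+Bakr, Sun-AM→Abara.
Total: 130 + 110 + 120 + 170 + 120 + 130 + 140 + 130 + 110 + 200 + 140 + 170 + 140 + 200 + 110 = €2120.

€2120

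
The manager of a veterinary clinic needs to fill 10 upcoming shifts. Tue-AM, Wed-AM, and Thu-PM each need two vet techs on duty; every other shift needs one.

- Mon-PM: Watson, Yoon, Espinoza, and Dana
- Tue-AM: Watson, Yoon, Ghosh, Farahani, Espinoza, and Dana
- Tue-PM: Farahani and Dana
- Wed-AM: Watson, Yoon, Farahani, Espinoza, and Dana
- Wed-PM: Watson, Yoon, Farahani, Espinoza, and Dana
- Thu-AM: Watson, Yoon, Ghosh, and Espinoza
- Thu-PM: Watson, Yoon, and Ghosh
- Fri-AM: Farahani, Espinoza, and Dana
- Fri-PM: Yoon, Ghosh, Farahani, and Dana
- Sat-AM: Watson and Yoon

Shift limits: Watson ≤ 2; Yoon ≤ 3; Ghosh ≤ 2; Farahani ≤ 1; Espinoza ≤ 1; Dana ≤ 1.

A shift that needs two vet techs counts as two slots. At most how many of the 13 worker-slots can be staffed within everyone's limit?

Total capacity across all vet techs is 2+3+2+1+1+1 = 10, and 13 slots are needed, so at most 10 can be filled.
An assignment achieving 10: Mon-PM→Yoon, Tue-AM→Ghosh, Tue-PM→Farahani, Wed-AM→Dana, Thu-AM→Yoon, Thu-PM→Watson+Yoon, Fri-AM→Espinoza, Fri-PM→Ghosh, Sat-AM→Watson.
Loads: Watson 2/2, Yoon 3/3, Ghosh 2/2, Farahani 1/1, Espinoza 1/1, Dana 1/1.

10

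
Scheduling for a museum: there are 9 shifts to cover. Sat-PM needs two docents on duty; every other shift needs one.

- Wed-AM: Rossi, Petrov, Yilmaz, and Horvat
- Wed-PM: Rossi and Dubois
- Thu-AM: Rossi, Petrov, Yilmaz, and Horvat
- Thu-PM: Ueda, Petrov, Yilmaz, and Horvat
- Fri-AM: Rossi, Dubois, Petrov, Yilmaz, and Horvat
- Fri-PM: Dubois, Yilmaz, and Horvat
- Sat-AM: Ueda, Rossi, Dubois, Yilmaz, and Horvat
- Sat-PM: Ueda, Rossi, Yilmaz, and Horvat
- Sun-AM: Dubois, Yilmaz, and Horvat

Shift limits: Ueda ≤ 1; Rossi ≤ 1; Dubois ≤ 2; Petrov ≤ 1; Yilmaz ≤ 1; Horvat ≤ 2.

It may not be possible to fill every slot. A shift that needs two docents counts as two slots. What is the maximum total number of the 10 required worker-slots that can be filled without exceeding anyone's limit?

Total capacity across all docents is 1+1+2+1+1+2 = 8, and 10 slots are needed, so at most 8 can be filled.
An assignment achieving 8: Wed-AM→Petrov, Wed-PM→Rossi, Thu-AM→Yilmaz, Thu-PM→Ueda, Fri-AM→Horvat, Fri-PM→Dubois, Sat-PM→Horvat, Sun-AM→Dubois.
Loads: Ueda 1/1, Rossi 1/1, Dubois 2/2, Petrov 1/1, Yilmaz 1/1, Horvat 2/2.

8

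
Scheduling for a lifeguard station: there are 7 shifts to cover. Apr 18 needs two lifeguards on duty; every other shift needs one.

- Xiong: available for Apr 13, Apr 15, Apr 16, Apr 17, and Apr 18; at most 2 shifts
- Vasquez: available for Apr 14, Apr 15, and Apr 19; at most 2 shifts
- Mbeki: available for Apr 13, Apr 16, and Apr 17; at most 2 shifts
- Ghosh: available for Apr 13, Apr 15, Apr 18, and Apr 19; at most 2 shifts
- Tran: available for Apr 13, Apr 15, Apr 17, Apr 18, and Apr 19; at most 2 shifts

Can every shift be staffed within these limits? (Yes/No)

Apr 14 can only be covered by Vasquez, so that assignment is forced.
One valid schedule: Apr 13→Mbeki, Apr 14→Vasquez, Apr 15→Ghosh, Apr 16→Xiong, Apr 17→Xiong, Apr 18→Ghosh+Tran, Apr 19→Vasquez.
Loads: Xiong 2/2, Vasquez 2/2, Mbeki 1/2, Ghosh 2/2, Tran 1/2 — all within limits.

Yes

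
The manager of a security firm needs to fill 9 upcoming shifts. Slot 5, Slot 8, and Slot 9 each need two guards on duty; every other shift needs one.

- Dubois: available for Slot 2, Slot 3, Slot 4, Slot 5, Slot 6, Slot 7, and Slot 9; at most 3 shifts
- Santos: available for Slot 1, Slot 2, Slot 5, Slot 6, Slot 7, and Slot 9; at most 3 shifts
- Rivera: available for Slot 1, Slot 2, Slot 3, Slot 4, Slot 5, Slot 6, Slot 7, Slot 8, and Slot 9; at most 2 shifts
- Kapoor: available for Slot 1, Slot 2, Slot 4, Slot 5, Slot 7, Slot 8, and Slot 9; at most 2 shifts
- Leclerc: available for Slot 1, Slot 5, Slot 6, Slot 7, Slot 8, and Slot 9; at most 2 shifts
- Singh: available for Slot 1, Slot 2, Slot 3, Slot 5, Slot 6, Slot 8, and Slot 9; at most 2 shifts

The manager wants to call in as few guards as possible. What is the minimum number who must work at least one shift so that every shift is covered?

5

12 slots to fill and no one can take more than 3, so at least ⌈12/3⌉ = 4 guards are needed.
Any 4 guards together have capacity at most 3+3+2+2 = 10 < 12 slots, so 4 can never suffice.
Dubois, Santos, Rivera, Kapoor, and Leclerc alone can cover everything: Slot 1→Santos, Slot 2→Dubois, Slot 3→Dubois, Slot 4→Dubois, Slot 5→Rivera+Leclerc, Slot 6→Santos, Slot 7→Santos, Slot 8→Rivera+Kapoor, Slot 9→Kapoor+Leclerc.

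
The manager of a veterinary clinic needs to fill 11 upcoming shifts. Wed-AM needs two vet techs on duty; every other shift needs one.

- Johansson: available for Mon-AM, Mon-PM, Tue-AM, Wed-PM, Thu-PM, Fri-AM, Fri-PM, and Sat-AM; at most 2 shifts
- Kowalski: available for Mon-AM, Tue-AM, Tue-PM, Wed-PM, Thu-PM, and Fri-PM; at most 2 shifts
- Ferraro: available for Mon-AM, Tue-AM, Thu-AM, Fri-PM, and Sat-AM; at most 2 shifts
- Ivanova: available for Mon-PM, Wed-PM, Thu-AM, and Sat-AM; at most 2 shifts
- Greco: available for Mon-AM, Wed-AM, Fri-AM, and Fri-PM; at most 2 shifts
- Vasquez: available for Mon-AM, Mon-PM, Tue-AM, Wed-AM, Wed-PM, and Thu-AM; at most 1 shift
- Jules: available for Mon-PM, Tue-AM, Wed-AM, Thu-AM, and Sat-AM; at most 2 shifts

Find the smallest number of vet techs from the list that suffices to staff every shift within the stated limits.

6

12 slots to fill and no one can take more than 2, so at least ⌈12/2⌉ = 6 vet techs are needed.
Johansson, Kowalski, Ferraro, Ivanova, Greco, and Jules alone can cover everything: Mon-AM→Ferraro, Mon-PM→Ivanova, Tue-AM→Jules, Tue-PM→Kowalski, Wed-AM→Greco+Jules, Wed-PM→Kowalski, Thu-AM→Ferraro, Thu-PM→Johansson, Fri-AM→Johansson, Fri-PM→Greco, Sat-AM→Ivanova.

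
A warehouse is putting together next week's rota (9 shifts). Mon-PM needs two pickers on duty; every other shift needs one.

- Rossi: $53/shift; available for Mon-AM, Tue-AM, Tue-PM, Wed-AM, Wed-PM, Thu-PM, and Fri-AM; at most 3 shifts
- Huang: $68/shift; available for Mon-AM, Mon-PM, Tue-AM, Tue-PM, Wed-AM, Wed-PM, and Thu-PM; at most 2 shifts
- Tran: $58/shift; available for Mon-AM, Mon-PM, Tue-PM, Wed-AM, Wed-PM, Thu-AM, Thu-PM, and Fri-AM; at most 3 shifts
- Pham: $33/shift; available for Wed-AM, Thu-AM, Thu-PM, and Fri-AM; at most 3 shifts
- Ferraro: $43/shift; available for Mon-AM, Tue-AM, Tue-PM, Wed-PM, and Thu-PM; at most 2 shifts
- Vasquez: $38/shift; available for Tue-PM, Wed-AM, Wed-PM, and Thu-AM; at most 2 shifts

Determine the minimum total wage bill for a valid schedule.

Mon-PM can only be covered by Huang and Tran, so that assignment is forced.
Picking the cheapest available picker for each shift independently would cost $420, but that ignores the shift limits.
An optimal schedule: Mon-AM→Ferraro, Mon-PM→Tran+Huang, Tue-AM→Ferraro, Tue-PM→Vasquez, Wed-AM→Pham, Wed-PM→Vasquez, Thu-AM→Pham, Thu-PM→Rossi, Fri-AM→Pham.
Total: 43 + 58 + 68 + 43 + 38 + 33 + 38 + 33 + 53 + 33 = $440.

$440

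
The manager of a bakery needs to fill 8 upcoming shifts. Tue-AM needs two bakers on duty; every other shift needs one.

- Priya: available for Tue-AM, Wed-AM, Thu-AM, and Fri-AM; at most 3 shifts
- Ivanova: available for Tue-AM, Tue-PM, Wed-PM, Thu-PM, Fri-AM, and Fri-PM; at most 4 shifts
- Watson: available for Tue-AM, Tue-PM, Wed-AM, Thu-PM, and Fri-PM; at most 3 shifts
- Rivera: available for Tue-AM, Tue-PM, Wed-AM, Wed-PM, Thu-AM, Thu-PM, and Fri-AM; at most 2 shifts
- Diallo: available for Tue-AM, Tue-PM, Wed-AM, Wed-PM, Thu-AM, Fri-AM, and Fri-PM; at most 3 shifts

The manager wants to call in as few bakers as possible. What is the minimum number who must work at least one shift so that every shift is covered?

3

9 slots to fill and no one can take more than 4, so at least ⌈9/4⌉ = 3 bakers are needed.
Priya, Ivanova, and Watson alone can cover everything: Tue-AM→Ivanova+Watson, Tue-PM→Ivanova, Wed-AM→Priya, Wed-PM→Ivanova, Thu-AM→Priya, Thu-PM→Ivanova, Fri-AM→Priya, Fri-PM→Watson.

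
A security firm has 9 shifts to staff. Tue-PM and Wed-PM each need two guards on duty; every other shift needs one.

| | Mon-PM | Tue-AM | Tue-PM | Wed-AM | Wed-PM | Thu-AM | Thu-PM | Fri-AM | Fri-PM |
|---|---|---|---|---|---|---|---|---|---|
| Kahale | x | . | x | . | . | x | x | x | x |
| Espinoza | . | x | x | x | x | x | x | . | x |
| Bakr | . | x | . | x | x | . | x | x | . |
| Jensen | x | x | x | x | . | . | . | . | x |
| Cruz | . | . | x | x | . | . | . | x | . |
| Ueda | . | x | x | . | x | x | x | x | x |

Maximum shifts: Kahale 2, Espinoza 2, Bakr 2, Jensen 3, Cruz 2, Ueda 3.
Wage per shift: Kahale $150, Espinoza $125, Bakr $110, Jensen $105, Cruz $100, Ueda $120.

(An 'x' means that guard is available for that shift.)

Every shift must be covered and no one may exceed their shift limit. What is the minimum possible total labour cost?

Picking the cheapest available guard for each shift independently would cost $1180, but that ignores the shift limits.
An optimal schedule: Mon-PM→Jensen, Tue-AM→Jensen, Tue-PM→Ueda+Espinoza, Wed-AM→Cruz, Wed-PM→Bakr+Ueda, Thu-AM→Ueda, Thu-PM→Bakr, Fri-AM→Cruz, Fri-PM→Jensen.
Total: 105 + 105 + 120 + 125 + 100 + 110 + 120 + 120 + 110 + 100 + 105 = $1220.

$1220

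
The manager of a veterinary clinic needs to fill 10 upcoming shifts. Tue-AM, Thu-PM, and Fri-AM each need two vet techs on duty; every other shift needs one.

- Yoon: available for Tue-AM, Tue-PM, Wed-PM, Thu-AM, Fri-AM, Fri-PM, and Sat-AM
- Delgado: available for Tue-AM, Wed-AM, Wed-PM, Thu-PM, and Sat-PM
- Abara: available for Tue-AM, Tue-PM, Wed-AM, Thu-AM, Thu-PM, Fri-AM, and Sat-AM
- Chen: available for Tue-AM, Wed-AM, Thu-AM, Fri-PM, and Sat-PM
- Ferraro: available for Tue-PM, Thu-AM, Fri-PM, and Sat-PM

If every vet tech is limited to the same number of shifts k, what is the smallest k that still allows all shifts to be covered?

With 5 vet techs and 13 worker-slots to fill, someone must work at least ⌈13/5⌉ = 3 shifts, so k ≥ 3.
k = 3 works: Tue-AM→Delgado+Chen, Tue-PM→Abara, Wed-AM→Delgado, Wed-PM→Yoon, Thu-AM→Ferraro, Thu-PM→Delgado+Abara, Fri-AM→Yoon+Abara, Fri-PM→Chen, Sat-AM→Yoon, Sat-PM→Chen.
Loads: Yoon 3, Delgado 3, Abara 3, Chen 3, Ferraro 1 — all ≤ 3.

3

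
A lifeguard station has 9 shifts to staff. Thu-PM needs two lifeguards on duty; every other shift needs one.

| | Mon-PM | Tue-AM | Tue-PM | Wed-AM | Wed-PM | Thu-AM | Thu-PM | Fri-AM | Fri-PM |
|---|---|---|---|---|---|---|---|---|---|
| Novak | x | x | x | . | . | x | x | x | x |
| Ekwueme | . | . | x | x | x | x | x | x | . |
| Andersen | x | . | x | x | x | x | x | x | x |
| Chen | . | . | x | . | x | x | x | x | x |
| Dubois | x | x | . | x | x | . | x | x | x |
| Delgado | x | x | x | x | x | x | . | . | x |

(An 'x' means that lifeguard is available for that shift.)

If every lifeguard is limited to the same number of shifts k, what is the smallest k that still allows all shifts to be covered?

With 6 lifeguards and 10 worker-slots to fill, someone must work at least ⌈10/6⌉ = 2 shifts, so k ≥ 2.
k = 2 works: Mon-PM→Novak, Tue-AM→Novak, Tue-PM→Ekwueme, Wed-AM→Ekwueme, Wed-PM→Andersen, Thu-AM→Andersen, Thu-PM→Chen+Dubois, Fri-AM→Chen, Fri-PM→Dubois.
Loads: Novak 2, Ekwueme 2, Andersen 2, Chen 2, Dubois 2, Delgado 0 — all ≤ 2.

2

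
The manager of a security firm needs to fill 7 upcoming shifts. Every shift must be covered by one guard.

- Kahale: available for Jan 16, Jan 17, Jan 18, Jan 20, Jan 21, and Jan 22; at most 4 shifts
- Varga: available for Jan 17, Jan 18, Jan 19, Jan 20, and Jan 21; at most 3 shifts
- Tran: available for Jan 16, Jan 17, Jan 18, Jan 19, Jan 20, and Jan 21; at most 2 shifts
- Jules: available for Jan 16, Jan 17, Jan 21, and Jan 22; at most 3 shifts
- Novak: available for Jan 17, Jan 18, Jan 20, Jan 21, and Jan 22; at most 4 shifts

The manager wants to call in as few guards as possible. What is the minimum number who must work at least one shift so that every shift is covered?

2

7 slots to fill and no one can take more than 4, so at least ⌈7/4⌉ = 2 guards are needed.
Kahale and Varga alone can cover everything: Jan 16→Kahale, Jan 17→Kahale, Jan 18→Kahale, Jan 19→Varga, Jan 20→Varga, Jan 21→Varga, Jan 22→Kahale.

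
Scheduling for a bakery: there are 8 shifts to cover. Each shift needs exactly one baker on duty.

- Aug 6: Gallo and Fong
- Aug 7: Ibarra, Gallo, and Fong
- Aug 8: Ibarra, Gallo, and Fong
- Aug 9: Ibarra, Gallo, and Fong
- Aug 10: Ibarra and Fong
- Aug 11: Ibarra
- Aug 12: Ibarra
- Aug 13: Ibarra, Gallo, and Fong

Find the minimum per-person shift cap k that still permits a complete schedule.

With 3 bakers and 8 worker-slots to fill, someone must work at least ⌈8/3⌉ = 3 shifts, so k ≥ 3.
k = 3 works: Aug 6→Gallo, Aug 7→Gallo, Aug 8→Gallo, Aug 9→Fong, Aug 10→Ibarra, Aug 11→Ibarra, Aug 12→Ibarra, Aug 13→Fong.
Loads: Ibarra 3, Gallo 3, Fong 2 — all ≤ 3.

3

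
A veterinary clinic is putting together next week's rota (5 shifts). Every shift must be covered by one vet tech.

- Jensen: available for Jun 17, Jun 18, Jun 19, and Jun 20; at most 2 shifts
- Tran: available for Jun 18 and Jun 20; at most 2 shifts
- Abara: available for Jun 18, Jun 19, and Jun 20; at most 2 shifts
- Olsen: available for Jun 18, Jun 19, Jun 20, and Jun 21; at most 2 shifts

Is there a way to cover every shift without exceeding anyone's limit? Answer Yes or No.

Yes

Jun 17 can only be covered by Jensen, so that assignment is forced.
Jun 21 can only be covered by Olsen, so that assignment is forced.
One valid schedule: Jun 17→Jensen, Jun 18→Tran, Jun 19→Jensen, Jun 20→Tran, Jun 21→Olsen.
Loads: Jensen 2/2, Tran 2/2, Abara 0/2, Olsen 1/2 — all within limits.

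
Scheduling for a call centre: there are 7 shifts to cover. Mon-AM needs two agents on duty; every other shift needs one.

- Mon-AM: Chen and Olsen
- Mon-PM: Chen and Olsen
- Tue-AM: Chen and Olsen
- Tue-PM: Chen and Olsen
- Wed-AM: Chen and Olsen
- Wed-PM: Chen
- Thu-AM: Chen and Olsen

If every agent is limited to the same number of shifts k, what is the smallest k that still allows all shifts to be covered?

4

With 2 agents and 8 worker-slots to fill, someone must work at least ⌈8/2⌉ = 4 shifts, so k ≥ 4.
k = 4 works: Mon-AM→Chen+Olsen, Mon-PM→Chen, Tue-AM→Chen, Tue-PM→Olsen, Wed-AM→Olsen, Wed-PM→Chen, Thu-AM→Olsen.
Loads: Chen 4, Olsen 4 — all ≤ 4.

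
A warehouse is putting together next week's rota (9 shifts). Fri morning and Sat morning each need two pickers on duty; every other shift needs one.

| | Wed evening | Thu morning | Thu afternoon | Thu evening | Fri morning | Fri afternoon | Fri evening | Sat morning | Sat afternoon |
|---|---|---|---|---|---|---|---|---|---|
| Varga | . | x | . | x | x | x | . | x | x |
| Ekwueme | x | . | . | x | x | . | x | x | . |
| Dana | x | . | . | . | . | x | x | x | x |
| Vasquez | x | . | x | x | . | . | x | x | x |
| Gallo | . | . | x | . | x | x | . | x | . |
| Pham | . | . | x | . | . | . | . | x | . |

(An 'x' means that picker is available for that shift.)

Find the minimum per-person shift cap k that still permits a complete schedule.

2

With 6 pickers and 11 worker-slots to fill, someone must work at least ⌈11/6⌉ = 2 shifts, so k ≥ 2.
k = 2 works: Wed evening→Ekwueme, Thu morning→Varga, Thu afternoon→Vasquez, Thu evening→Varga, Fri morning→Ekwueme+Gallo, Fri afternoon→Dana, Fri evening→Dana, Sat morning→Gallo+Pham, Sat afternoon→Vasquez.
Loads: Varga 2, Ekwueme 2, Dana 2, Vasquez 2, Gallo 2, Pham 1 — all ≤ 2.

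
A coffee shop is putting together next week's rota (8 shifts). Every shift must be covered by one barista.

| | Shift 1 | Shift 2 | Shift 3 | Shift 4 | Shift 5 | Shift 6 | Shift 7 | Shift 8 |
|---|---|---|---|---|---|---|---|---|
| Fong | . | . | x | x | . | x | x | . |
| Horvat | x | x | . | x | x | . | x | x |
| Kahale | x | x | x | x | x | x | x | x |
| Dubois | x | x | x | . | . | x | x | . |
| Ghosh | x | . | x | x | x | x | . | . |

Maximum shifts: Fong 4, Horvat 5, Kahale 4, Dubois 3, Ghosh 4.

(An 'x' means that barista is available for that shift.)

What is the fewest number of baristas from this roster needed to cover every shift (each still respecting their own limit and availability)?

2

8 slots to fill and no one can take more than 5, so at least ⌈8/5⌉ = 2 baristas are needed.
Fong and Horvat alone can cover everything: Shift 1→Horvat, Shift 2→Horvat, Shift 3→Fong, Shift 4→Fong, Shift 5→Horvat, Shift 6→Fong, Shift 7→Fong, Shift 8→Horvat.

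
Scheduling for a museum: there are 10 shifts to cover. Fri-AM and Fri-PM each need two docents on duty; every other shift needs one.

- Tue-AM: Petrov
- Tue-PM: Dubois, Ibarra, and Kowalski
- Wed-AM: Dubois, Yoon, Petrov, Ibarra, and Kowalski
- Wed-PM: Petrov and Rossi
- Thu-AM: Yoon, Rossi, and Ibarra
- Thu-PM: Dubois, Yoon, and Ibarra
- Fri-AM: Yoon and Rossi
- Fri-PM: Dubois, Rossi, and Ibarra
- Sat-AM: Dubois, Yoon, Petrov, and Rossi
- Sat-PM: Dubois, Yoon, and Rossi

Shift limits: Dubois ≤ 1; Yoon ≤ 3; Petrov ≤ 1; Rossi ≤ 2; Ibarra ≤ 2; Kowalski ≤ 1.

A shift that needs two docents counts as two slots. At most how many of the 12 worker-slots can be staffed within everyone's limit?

Total capacity across all docents is 1+3+1+2+2+1 = 10, and 12 slots are needed, so at most 10 can be filled.
An assignment achieving 10: Tue-AM→Petrov, Tue-PM→Dubois, Wed-AM→Kowalski, Wed-PM→Rossi, Thu-AM→Yoon, Thu-PM→Ibarra, Fri-AM→Yoon+Rossi, Fri-PM→Ibarra, Sat-PM→Yoon.
Loads: Dubois 1/1, Yoon 3/3, Petrov 1/1, Rossi 2/2, Ibarra 2/2, Kowalski 1/1.

10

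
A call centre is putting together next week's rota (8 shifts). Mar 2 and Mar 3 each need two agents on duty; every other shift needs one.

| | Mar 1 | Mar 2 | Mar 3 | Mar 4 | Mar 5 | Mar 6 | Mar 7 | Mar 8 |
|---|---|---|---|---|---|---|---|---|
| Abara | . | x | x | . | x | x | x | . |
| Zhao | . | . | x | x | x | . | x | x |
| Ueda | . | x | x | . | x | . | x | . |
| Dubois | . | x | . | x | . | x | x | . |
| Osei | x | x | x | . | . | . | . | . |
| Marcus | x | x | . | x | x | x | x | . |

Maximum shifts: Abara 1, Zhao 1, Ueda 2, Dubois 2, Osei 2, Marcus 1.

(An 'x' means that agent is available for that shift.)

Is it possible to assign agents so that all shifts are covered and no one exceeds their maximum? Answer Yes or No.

Total capacity is 1+1+2+2+2+1 = 9 but 10 worker-slots are needed — infeasible.

No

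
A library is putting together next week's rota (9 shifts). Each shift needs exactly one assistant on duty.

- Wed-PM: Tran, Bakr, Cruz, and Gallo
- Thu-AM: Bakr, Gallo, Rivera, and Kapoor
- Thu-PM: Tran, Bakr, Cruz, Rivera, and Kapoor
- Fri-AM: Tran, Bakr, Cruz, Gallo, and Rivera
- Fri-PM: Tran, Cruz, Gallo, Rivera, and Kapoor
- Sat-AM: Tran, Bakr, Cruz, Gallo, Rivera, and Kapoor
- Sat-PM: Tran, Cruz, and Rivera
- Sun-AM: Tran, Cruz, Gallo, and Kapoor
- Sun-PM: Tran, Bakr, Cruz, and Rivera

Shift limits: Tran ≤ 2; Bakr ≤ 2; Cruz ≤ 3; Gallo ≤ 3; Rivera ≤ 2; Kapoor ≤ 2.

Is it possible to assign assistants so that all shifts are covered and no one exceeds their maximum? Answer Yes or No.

Yes

One valid schedule: Wed-PM→Tran, Thu-AM→Bakr, Thu-PM→Cruz, Fri-AM→Cruz, Fri-PM→Gallo, Sat-AM→Gallo, Sat-PM→Tran, Sun-AM→Cruz, Sun-PM→Bakr.
Loads: Tran 2/2, Bakr 2/2, Cruz 3/3, Gallo 2/3, Rivera 0/2, Kapoor 0/2 — all within limits.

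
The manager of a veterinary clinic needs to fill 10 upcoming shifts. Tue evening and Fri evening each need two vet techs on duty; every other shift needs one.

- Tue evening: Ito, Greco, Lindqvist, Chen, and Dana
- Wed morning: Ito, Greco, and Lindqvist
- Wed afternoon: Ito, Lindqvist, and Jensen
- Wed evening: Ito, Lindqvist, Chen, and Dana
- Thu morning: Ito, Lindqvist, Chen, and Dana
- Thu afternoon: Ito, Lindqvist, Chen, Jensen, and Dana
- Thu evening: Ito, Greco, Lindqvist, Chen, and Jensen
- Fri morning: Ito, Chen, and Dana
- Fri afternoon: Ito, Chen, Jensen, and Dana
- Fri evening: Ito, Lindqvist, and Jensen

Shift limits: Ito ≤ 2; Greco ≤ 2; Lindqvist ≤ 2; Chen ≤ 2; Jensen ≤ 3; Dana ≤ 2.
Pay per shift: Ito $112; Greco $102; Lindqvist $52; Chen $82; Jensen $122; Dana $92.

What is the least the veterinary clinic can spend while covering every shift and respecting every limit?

$1124

Picking the cheapest available vet tech for each shift independently would cost $774, but that ignores the shift limits.
An optimal schedule: Tue evening→Greco+Ito, Wed morning→Lindqvist, Wed afternoon→Lindqvist, Wed evening→Chen, Thu morning→Dana, Thu afternoon→Jensen, Thu evening→Greco, Fri morning→Chen, Fri afternoon→Dana, Fri evening→Ito+Jensen.
Total: 102 + 112 + 52 + 52 + 82 + 92 + 122 + 102 + 82 + 92 + 112 + 122 = $1124.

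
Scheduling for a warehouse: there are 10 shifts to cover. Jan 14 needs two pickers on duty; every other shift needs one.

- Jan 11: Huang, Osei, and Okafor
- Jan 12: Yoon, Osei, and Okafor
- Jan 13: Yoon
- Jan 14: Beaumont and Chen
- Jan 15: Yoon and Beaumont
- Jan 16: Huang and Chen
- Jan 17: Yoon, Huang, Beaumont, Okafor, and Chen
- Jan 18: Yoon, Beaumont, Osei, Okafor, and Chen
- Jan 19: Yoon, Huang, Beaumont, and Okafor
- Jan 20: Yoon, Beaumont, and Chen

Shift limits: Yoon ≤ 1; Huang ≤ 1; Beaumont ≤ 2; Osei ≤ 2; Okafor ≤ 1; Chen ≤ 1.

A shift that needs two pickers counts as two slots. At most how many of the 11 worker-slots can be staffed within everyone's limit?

Total capacity across all pickers is 1+1+2+2+1+1 = 8, and 11 slots are needed, so at most 8 can be filled.
An assignment achieving 8: Jan 11→Osei, Jan 12→Osei, Jan 13→Yoon, Jan 14→Beaumont+Chen, Jan 15→Beaumont, Jan 16→Huang, Jan 19→Okafor.
Loads: Yoon 1/1, Huang 1/1, Beaumont 2/2, Osei 2/2, Okafor 1/1, Chen 1/1.

8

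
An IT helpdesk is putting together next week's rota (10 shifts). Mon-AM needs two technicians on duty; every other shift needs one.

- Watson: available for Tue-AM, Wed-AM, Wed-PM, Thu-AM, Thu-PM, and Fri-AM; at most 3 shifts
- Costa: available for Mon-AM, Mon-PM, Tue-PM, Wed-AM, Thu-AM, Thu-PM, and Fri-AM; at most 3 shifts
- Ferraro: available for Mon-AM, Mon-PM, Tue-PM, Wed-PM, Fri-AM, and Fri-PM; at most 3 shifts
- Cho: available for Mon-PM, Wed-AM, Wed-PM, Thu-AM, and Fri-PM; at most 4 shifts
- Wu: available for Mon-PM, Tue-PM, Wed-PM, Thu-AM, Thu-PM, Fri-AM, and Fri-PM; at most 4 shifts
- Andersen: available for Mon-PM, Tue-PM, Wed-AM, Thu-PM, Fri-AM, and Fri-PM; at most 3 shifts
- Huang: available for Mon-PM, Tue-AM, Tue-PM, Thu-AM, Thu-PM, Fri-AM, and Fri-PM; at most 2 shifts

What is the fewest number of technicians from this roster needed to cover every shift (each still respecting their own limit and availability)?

11 slots to fill and no one can take more than 4, so at least ⌈11/4⌉ = 3 technicians are needed.
No set of 3 technicians can cover every shift (each such set leaves at least one shift with no one available or exceeds a cap).
Watson, Costa, Ferraro, and Cho alone can cover everything: Mon-AM→Costa+Ferraro, Mon-PM→Costa, Tue-AM→Watson, Tue-PM→Costa, Wed-AM→Watson, Wed-PM→Cho, Thu-AM→Cho, Thu-PM→Watson, Fri-AM→Ferraro, Fri-PM→Ferraro.

4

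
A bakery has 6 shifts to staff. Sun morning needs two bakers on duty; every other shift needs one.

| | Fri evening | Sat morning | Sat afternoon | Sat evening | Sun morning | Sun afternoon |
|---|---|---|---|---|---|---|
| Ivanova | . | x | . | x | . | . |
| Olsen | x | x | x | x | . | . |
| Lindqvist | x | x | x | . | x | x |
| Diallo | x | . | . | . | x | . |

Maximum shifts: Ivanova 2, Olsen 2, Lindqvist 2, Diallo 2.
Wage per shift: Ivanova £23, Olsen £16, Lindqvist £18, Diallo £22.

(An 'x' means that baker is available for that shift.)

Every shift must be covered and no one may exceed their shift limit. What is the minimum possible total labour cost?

Sun morning can only be covered by Lindqvist and Diallo, so that assignment is forced.
Sun afternoon can only be covered by Lindqvist, so that assignment is forced.
Picking the cheapest available baker for each shift independently would cost £122, but that ignores the shift limits.
An optimal schedule: Fri evening→Diallo, Sat morning→Ivanova, Sat afternoon→Olsen, Sat evening→Olsen, Sun morning→Lindqvist+Diallo, Sun afternoon→Lindqvist.
Total: 22 + 23 + 16 + 16 + 18 + 22 + 18 = £135.

£135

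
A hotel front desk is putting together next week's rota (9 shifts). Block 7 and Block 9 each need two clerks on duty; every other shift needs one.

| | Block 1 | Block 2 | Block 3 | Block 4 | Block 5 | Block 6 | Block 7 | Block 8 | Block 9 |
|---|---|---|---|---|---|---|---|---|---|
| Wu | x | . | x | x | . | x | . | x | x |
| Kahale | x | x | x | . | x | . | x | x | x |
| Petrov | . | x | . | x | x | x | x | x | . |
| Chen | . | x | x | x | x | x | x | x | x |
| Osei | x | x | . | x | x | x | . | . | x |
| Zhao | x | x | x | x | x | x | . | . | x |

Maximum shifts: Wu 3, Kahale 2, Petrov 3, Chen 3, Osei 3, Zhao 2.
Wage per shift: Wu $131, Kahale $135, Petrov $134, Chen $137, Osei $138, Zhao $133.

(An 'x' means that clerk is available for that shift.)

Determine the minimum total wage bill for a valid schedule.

Picking the cheapest available clerk for each shift independently would cost $1454, but that ignores the shift limits.
An optimal schedule: Block 1→Wu, Block 2→Zhao, Block 3→Wu, Block 4→Zhao, Block 5→Petrov, Block 6→Petrov, Block 7→Petrov+Kahale, Block 8→Wu, Block 9→Kahale+Chen.
Total: 131 + 133 + 131 + 133 + 134 + 134 + 134 + 135 + 131 + 135 + 137 = $1468.

$1468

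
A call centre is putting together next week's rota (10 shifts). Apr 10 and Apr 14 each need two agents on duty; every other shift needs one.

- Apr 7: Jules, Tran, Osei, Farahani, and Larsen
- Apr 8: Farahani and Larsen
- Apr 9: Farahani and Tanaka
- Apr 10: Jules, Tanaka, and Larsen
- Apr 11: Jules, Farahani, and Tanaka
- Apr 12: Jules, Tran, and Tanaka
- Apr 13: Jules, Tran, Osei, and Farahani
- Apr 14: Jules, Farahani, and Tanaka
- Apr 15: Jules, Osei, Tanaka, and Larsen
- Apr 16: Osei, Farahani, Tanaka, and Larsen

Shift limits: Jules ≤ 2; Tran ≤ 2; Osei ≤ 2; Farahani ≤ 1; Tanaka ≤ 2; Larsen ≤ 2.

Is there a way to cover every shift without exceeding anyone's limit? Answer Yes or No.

Total capacity is 2+2+2+1+2+2 = 11 but 12 worker-slots are needed — infeasible.

No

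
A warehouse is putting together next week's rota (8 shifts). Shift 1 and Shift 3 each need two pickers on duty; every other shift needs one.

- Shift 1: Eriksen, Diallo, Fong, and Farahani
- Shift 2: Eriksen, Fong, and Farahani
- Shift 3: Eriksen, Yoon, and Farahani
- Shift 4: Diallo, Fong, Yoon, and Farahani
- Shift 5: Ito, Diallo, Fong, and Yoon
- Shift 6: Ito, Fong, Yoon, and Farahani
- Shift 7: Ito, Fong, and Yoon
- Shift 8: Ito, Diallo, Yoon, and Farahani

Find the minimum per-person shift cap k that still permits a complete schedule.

2

With 6 pickers and 10 worker-slots to fill, someone must work at least ⌈10/6⌉ = 2 shifts, so k ≥ 2.
k = 2 works: Shift 1→Fong+Farahani, Shift 2→Eriksen, Shift 3→Eriksen+Yoon, Shift 4→Diallo, Shift 5→Ito, Shift 6→Fong, Shift 7→Ito, Shift 8→Diallo.
Loads: Ito 2, Eriksen 2, Diallo 2, Fong 2, Yoon 1, Farahani 1 — all ≤ 2.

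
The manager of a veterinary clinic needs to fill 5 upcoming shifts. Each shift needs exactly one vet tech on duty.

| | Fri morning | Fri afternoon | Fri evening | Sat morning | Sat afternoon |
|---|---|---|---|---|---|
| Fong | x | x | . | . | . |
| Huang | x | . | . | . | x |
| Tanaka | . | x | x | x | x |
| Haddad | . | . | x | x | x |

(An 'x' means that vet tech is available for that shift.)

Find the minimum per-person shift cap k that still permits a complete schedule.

2

With 4 vet techs and 5 worker-slots to fill, someone must work at least ⌈5/4⌉ = 2 shifts, so k ≥ 2.
k = 2 works: Fri morning→Fong, Fri afternoon→Fong, Fri evening→Tanaka, Sat morning→Tanaka, Sat afternoon→Huang.
Loads: Fong 2, Huang 1, Tanaka 2, Haddad 0 — all ≤ 2.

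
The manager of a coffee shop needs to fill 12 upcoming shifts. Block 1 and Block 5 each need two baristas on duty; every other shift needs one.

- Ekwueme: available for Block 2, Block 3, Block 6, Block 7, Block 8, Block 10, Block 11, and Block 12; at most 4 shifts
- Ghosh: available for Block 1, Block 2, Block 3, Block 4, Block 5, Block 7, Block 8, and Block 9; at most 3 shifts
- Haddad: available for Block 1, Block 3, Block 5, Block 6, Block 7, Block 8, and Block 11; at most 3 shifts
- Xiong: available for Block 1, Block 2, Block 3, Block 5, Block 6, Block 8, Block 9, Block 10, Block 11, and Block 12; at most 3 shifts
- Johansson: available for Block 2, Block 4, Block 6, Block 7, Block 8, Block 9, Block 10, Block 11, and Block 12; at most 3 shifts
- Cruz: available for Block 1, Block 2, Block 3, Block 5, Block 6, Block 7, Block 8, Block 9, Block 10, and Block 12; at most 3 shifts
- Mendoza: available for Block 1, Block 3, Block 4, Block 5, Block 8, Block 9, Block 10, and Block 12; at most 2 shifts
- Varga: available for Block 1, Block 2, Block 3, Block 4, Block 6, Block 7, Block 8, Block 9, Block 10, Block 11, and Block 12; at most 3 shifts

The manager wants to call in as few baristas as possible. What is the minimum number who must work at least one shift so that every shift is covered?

5

14 slots to fill and no one can take more than 4, so at least ⌈14/4⌉ = 4 baristas are needed.
Any 4 baristas together have capacity at most 4+3+3+3 = 13 < 14 slots, so 4 can never suffice.
Ekwueme, Ghosh, Haddad, Xiong, and Johansson alone can cover everything: Block 1→Ghosh+Haddad, Block 2→Ekwueme, Block 3→Ekwueme, Block 4→Ghosh, Block 5→Ghosh+Haddad, Block 6→Haddad, Block 7→Johansson, Block 8→Xiong, Block 9→Xiong, Block 10→Ekwueme, Block 11→Xiong, Block 12→Ekwueme.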